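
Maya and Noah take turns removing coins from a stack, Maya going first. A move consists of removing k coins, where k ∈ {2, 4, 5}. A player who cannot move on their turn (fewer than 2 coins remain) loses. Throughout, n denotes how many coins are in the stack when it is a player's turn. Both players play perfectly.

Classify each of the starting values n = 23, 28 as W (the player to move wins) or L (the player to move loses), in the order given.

Compute win/loss labels from the base case upward. A position with no move is L. Any other position is W if it can reach an L in one move, else L.
n=0: no move → L
n=1: no move → L
n=2: reaches L-position 0 → W
n=3: reaches L-position 1 → W
n=4: reaches L-position 0 → W
n=5: reaches L-position 1 → W
n=6: reaches L-position 1 → W
n=7: only reaches 5(W), 3(W), 2(W), all W → L
n=8: only reaches 6(W), 4(W), 3(W), all W → L
n=9: reaches L-position 7 → W
n=10: reaches L-position 8 → W
n=11: reaches L-position 7 → W
n=12: reaches L-position 8 → W
n=13: reaches L-position 8 → W
n=14: only reaches 12(W), 10(W), 9(W), all W → L
n=15: only reaches 13(W), 11(W), 10(W), all W → L
n=16: reaches L-position 14 → W
n=17: reaches L-position 15 → W
n=18: reaches L-position 14 → W
n=19: reaches L-position 15 → W
n=20: reaches L-position 15 → W
n=21: only reaches 19(W), 17(W), 16(W), all W → L
n=22: only reaches 20(W), 18(W), 17(W), all W → L
n=23: reaches L-position 21 → W
n=24: reaches L-position 22 → W
n=25: reaches L-position 21 → W
n=26: reaches L-position 22 → W
n=27: reaches L-position 22 → W
n=28: only reaches 26(W), 24(W), 23(W), all W → L

23: W, 28: L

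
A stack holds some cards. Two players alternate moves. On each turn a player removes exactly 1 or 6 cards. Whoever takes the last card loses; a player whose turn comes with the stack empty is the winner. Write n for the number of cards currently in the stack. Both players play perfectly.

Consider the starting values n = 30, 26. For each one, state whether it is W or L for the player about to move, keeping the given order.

30: W, 26: L

Use the standard recursion: the mover wins at a terminal position; elsewhere, the mover wins exactly when some move hands the opponent an L position.
n=0: no move; the opponent has just taken the last card and therefore loses → W
n=1: only reaches 0(W), which is W → L
n=2: reaches L-position 1 → W
n=3: only reaches 2(W), which is W → L
n=4: reaches L-position 3 → W
n=5: only reaches 4(W), which is W → L
n=6: reaches L-position 5 → W
n=7: reaches L-position 1 → W
n=8: only reaches 7(W), 2(W), all W → L
n=9: reaches L-position 8 → W
n=10: only reaches 9(W), 4(W), all W → L
n=11: reaches L-position 10 → W
n=12: only reaches 11(W), 6(W), all W → L
n=13: reaches L-position 12 → W
n=14: reaches L-position 8 → W
n=15: only reaches 14(W), 9(W), all W → L
n=16: reaches L-position 15 → W
n=17: only reaches 16(W), 11(W), all W → L
n=18: reaches L-position 17 → W
n=19: only reaches 18(W), 13(W), all W → L
n=20: reaches L-position 19 → W
n=21: reaches L-position 15 → W
n=22: only reaches 21(W), 16(W), all W → L
n=23: reaches L-position 22 → W
n=24: only reaches 23(W), 18(W), all W → L
n=25: reaches L-position 24 → W
n=26: only reaches 25(W), 20(W), all W → L
n=27: reaches L-position 26 → W
n=28: reaches L-position 22 → W
n=29: only reaches 28(W), 23(W), all W → L
n=30: reaches L-position 29 → W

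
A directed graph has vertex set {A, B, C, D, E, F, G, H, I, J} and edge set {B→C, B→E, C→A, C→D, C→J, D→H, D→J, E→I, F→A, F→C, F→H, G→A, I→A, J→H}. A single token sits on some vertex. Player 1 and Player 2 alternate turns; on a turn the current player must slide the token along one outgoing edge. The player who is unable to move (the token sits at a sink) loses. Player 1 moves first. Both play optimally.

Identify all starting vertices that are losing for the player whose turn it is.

A, E, H

Compute win/loss labels from the base case upward. A position with no move is L. Any other position is W if it can reach an L in one move, else L.
Every edge goes from a vertex to one that appears earlier in the order A, H, J, D, C, I, F, G, E, B, so processing vertices in that order labels each vertex after all of its successors.
A: no outgoing edge → L
H: no outgoing edge → L
J: →H(L), so W
D: →H(L), so W
C: →A(L), so W
I: →A(L), so W
F: →H(L), so W
G: →A(L), so W
E: →I(W) only, which is W, so L
B: →E(L), so W
Reading off the rows marked L gives the requested list; there are 3 such vertices.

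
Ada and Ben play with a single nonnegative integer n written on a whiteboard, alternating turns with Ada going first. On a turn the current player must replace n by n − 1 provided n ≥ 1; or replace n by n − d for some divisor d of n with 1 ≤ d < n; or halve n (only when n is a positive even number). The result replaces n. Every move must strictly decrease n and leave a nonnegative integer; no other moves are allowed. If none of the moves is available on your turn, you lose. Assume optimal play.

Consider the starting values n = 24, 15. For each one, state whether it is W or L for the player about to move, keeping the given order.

24: W, 15: L

Compute win/loss labels from the base case upward. A position with no move is L. Any other position is W if it can reach an L in one move, else L.
n=0: no move → L
n=1: →0(L), so W
n=2: →1(W) only, which is W, so L
n=3: →2(L), so W
n=4: →2(L), so W
n=5: →4(W) only, which is W, so L
n=6: →5(L), so W
n=7: →6(W) only, which is W, so L
n=8: →7(L), so W
n=9: →6(W), 8(W) — all W, so L
n=10: →5(L), so W
n=11: →10(W) only, which is W, so L
n=12: →9(L), so W
n=13: →12(W) only, which is W, so L
n=14: →7(L), so W
n=15: →10(W), 12(W), 14(W) — all W, so L
n=16: →15(L), so W
n=17: →16(W) only, which is W, so L
n=18: →9(L), so W
n=19: →18(W) only, which is W, so L
n=20: →15(L), so W
n=21: →14(W), 18(W), 20(W) — all W, so L
n=22: →11(L), so W
n=23: →22(W) only, which is W, so L
n=24: →21(L), so W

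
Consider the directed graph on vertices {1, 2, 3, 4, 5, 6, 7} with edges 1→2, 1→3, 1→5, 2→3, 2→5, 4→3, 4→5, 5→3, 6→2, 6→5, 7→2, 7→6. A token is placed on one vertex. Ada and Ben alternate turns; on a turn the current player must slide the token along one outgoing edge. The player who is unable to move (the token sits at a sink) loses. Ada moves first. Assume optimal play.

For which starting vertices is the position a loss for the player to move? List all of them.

Build the W/L table. Terminal = L. A non-terminal position is W if it has a move to some L; otherwise it is L.
Every edge goes from a vertex to one that appears earlier in the order 3, 5, 2, 4, 1, 6, 7, so processing vertices in that order labels each vertex after all of its successors.
3: no outgoing edge → L
5: →3(L), so W
2: →3(L), so W
4: →3(L), so W
1: →3(L), so W
6: →2(W), 5(W) — all W, so L
7: →6(L), so W
The losing starting vertices are exactly the entries labelled L in this table (2 of them).

3, 6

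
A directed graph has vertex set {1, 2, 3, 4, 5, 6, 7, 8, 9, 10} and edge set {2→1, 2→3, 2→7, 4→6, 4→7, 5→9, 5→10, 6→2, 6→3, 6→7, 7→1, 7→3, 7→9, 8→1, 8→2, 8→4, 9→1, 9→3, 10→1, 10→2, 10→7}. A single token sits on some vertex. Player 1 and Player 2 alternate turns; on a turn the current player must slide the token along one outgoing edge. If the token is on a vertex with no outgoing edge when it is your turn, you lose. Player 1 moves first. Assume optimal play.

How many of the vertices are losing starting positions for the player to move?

Work bottom-up. With no move the player to move loses. Otherwise the position is W if at least one move leads to an L position for the opponent, and L if every move leads to a W.
Every edge goes from a vertex to one that appears earlier in the order 3, 1, 9, 7, 2, 6, 4, 10, 5, 8, so processing vertices in that order labels each vertex after all of its successors.
3: no outgoing edge → L
1: no outgoing edge → L
9: W (go to 1, an L position)
7: W (go to 1, an L position)
2: W (go to 1, an L position)
6: W (go to 3, an L position)
4: L (options 6(W), 7(W) are all W)
10: W (go to 1, an L position)
5: L (options 10(W), 9(W) are all W)
8: W (go to 4, an L position)
The L vertices are 1, 3, 4, 5; that is 4 in all.

4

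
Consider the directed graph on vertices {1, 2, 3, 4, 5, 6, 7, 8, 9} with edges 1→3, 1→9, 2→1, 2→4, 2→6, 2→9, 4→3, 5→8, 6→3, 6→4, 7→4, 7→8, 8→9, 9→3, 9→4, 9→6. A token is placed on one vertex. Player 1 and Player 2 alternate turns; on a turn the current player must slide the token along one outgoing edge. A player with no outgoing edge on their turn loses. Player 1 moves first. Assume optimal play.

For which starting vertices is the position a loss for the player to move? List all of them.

Use the standard recursion: the mover loses at a terminal position; elsewhere, the mover wins exactly when some move hands the opponent an L position.
Every edge goes from a vertex to one that appears earlier in the order 3, 4, 6, 9, 8, 5, 1, 2, 7, so processing vertices in that order labels each vertex after all of its successors.
3: no outgoing edge → L
4: W (go to 3, an L position)
6: W (go to 3, an L position)
9: W (go to 3, an L position)
8: L (sole option 9(W) is W)
5: W (go to 8, an L position)
1: W (go to 3, an L position)
2: L (options 1(W), 9(W), 6(W), 4(W) are all W)
7: W (go to 8, an L position)
Reading off the rows marked L gives the requested list; there are 3 such vertices.

2, 3, 8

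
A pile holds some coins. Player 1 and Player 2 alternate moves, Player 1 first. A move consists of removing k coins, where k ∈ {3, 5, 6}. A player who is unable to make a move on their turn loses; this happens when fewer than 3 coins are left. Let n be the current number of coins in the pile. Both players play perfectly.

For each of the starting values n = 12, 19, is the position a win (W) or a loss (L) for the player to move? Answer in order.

12: W, 19: L

Classify positions by backward induction: terminal positions (no move available) are L. From any other position, the mover wins iff some move reaches an L.
n=0: no move → L
n=1: no move → L
n=2: no move → L
n=3: W (go to 0, an L position)
n=4: W (go to 1, an L position)
n=5: W (go to 2, an L position)
n=6: W (go to 1, an L position)
n=7: W (go to 2, an L position)
n=8: W (go to 2, an L position)
n=9: L (options 6(W), 4(W), 3(W) are all W)
n=10: L (options 7(W), 5(W), 4(W) are all W)
n=11: L (options 8(W), 6(W), 5(W) are all W)
n=12: W (go to 9, an L position)
n=13: W (go to 10, an L position)
n=14: W (go to 11, an L position)
n=15: W (go to 10, an L position)
n=16: W (go to 11, an L position)
n=17: W (go to 11, an L position)
n=18: L (options 15(W), 13(W), 12(W) are all W)
n=19: L (options 16(W), 14(W), 13(W) are all W)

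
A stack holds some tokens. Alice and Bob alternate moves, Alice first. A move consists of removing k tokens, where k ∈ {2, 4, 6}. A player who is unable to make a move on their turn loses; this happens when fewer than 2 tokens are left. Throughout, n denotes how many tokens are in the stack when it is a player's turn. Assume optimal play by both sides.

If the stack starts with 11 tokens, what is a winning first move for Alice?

Remove 2, leaving 9.

Label each position W (a win for the player to move) or L (a loss). A position with no legal move is L; any other position is W exactly when some move reaches an L, and L when every move reaches a W.
n=0: no move → L
n=1: no move → L
n=2: reaches L-position 0 → W
n=3: reaches L-position 1 → W
n=4: reaches L-position 0 → W
n=5: reaches L-position 1 → W
n=6: reaches L-position 0 → W
n=7: reaches L-position 1 → W
n=8: only reaches 6(W), 4(W), 2(W), all W → L
n=9: only reaches 7(W), 5(W), 3(W), all W → L
n=10: reaches L-position 8 → W
n=11: reaches L-position 9 → W
From 11, the L positions reachable in one move are: 9.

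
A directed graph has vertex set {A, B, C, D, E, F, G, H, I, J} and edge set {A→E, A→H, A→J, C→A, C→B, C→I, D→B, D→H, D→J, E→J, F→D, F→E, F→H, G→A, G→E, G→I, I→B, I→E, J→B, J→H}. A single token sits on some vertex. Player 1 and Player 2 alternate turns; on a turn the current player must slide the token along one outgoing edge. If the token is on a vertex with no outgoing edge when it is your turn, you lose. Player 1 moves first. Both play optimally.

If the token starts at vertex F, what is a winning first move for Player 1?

Compute win/loss labels from the base case upward. A position with no move is L. Any other position is W if it can reach an L in one move, else L.
Every edge goes from a vertex to one that appears earlier in the order H, B, J, E, D, A, F, I, C, G, so processing vertices in that order labels each vertex after all of its successors.
H: no outgoing edge → L
B: no outgoing edge → L
J: reaches L-position B → W
E: only reaches J(W), which is W → L
D: reaches L-position B → W
A: reaches L-position E → W
F: reaches L-position E → W
I: reaches L-position E → W
C: reaches L-position B → W
G: reaches L-position E → W
From F, the L positions reachable in one move are: E, H. Any move reaching one of these is winning.

Move to E.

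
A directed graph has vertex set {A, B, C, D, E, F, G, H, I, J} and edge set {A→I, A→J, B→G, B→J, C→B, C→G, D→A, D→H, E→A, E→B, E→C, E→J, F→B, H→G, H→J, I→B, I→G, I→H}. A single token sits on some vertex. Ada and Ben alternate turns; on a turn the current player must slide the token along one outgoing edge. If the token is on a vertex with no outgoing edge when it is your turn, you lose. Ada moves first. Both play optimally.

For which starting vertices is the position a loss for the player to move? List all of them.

D, F, G, J

Compute win/loss labels from the base case upward. A position with no move is L. Any other position is W if it can reach an L in one move, else L.
Every edge goes from a vertex to one that appears earlier in the order J, G, B, H, I, A, D, C, F, E, so processing vertices in that order labels each vertex after all of its successors.
J: no outgoing edge → L
G: no outgoing edge → L
B: W (go to G, an L position)
H: W (go to G, an L position)
I: W (go to G, an L position)
A: W (go to J, an L position)
D: L (options A(W), H(W) are all W)
C: W (go to G, an L position)
F: L (sole option B(W) is W)
E: W (go to J, an L position)
The losing starting vertices are exactly the entries labelled L in this table (4 of them).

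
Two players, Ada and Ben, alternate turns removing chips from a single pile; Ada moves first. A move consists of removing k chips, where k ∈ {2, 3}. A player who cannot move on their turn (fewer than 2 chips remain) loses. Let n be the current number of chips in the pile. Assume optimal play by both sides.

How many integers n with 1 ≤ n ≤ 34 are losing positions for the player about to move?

Classify positions by backward induction: terminal positions (no move available) are L. From any other position, the mover wins iff some move reaches an L.
n=0: no move → L
n=1: no move → L
n=2: →0(L), so W
n=3: →1(L), so W
n=4: →1(L), so W
n=5: →3(W), 2(W) — all W, so L
n=6: →4(W), 3(W) — all W, so L
n=7: →5(L), so W
n=8: →6(L), so W
n=9: →6(L), so W
n=10: →8(W), 7(W) — all W, so L
n=11: →9(W), 8(W) — all W, so L
n=12: →10(L), so W
n=13: →11(L), so W
n=14: →11(L), so W
n=15: →13(W), 12(W) — all W, so L
n=16: →14(W), 13(W) — all W, so L
n=17: →15(L), so W
n=18: →16(L), so W
n=19: →16(L), so W
n=20: →18(W), 17(W) — all W, so L
n=21: →19(W), 18(W) — all W, so L
n=22: →20(L), so W
n=23: →21(L), so W
n=24: →21(L), so W
n=25: →23(W), 22(W) — all W, so L
n=26: →24(W), 23(W) — all W, so L
n=27: →25(L), so W
n=28: →26(L), so W
n=29: →26(L), so W
n=30: →28(W), 27(W) — all W, so L
n=31: →29(W), 28(W) — all W, so L
n=32: →30(L), so W
n=33: →31(L), so W
n=34: →31(L), so W
L entries with 1 ≤ n ≤ 34 (n=0 is outside the asked range and is not counted): n = 1, 5, 6, 10, 11, 15, 16, 20, 21, 25, 26, 30, 31; that makes 13.

13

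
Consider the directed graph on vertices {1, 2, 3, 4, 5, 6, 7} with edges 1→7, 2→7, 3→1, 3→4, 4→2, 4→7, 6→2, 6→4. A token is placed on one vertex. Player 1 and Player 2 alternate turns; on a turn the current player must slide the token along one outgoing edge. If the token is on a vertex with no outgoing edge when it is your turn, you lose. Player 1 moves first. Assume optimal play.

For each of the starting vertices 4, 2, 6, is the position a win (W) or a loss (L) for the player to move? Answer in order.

4: W, 2: W, 6: L

Use the standard recursion: the mover loses at a terminal position; elsewhere, the mover wins exactly when some move hands the opponent an L position.
Every edge goes from a vertex to one that appears earlier in the order 7, 5, 2, 4, 1, 3, 6, so processing vertices in that order labels each vertex after all of its successors.
7: no outgoing edge → L
5: no outgoing edge → L
2: reaches L-position 7 → W
4: reaches L-position 7 → W
1: reaches L-position 7 → W
3: only reaches 1(W), 4(W), all W → L
6: only reaches 4(W), 2(W), all W → L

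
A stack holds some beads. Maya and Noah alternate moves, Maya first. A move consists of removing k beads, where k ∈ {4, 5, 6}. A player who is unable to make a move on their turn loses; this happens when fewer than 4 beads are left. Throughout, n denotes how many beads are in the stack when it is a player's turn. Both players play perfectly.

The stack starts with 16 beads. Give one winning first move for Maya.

Use the standard recursion: the mover loses at a terminal position; elsewhere, the mover wins exactly when some move hands the opponent an L position.
n=0: no move → L
n=1: no move → L
n=2: no move → L
n=3: no move → L
n=4: reaches L-position 0 → W
n=5: reaches L-position 1 → W
n=6: reaches L-position 2 → W
n=7: reaches L-position 3 → W
n=8: reaches L-position 3 → W
n=9: reaches L-position 3 → W
n=10: only reaches 6(W), 5(W), 4(W), all W → L
n=11: only reaches 7(W), 6(W), 5(W), all W → L
n=12: only reaches 8(W), 7(W), 6(W), all W → L
n=13: only reaches 9(W), 8(W), 7(W), all W → L
n=14: reaches L-position 10 → W
n=15: reaches L-position 11 → W
n=16: reaches L-position 12 → W
From 16, the L positions reachable in one move are: 12, 11, 10. Any move reaching one of these is winning.

Remove 4, leaving 12.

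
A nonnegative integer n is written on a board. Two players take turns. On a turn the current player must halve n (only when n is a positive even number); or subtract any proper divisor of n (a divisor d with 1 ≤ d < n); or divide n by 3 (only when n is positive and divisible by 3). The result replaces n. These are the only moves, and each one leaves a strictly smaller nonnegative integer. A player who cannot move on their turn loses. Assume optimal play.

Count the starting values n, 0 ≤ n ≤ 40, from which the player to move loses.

Use the standard recursion: the mover loses at a terminal position; elsewhere, the mover wins exactly when some move hands the opponent an L position.
n=0: no move → L
n=1: no move → L
n=2: can move to 1, which is L ⇒ W
n=3: can move to 1, which is L ⇒ W
n=4: moves to 2(W), 3(W); every one is W ⇒ L
n=5: can move to 4, which is L ⇒ W
n=6: can move to 4, which is L ⇒ W
n=7: the only move is to 6(W), a W ⇒ L
n=8: can move to 4, which is L ⇒ W
n=9: moves to 3(W), 6(W), 8(W); every one is W ⇒ L
n=10: can move to 9, which is L ⇒ W
n=11: the only move is to 10(W), a W ⇒ L
n=12: can move to 4, which is L ⇒ W
n=13: the only move is to 12(W), a W ⇒ L
n=14: can move to 7, which is L ⇒ W
n=15: moves to 5(W), 10(W), 12(W), 14(W); every one is W ⇒ L
n=16: can move to 15, which is L ⇒ W
n=17: the only move is to 16(W), a W ⇒ L
n=18: can move to 9, which is L ⇒ W
n=19: the only move is to 18(W), a W ⇒ L
n=20: can move to 15, which is L ⇒ W
n=21: can move to 7, which is L ⇒ W
n=22: can move to 11, which is L ⇒ W
n=23: the only move is to 22(W), a W ⇒ L
n=24: can move to 23, which is L ⇒ W
n=25: moves to 20(W), 24(W); every one is W ⇒ L
n=26: can move to 13, which is L ⇒ W
n=27: can move to 9, which is L ⇒ W
n=28: moves to 14(W), 21(W), 24(W), 26(W), 27(W); every one is W ⇒ L
n=29: can move to 28, which is L ⇒ W
n=30: can move to 15, which is L ⇒ W
n=31: the only move is to 30(W), a W ⇒ L
n=32: can move to 28, which is L ⇒ W
n=33: can move to 11, which is L ⇒ W
n=34: can move to 17, which is L ⇒ W
n=35: can move to 28, which is L ⇒ W
n=36: moves to 12(W), 18(W), 24(W), 27(W), 30(W), 32(W), 33(W), 34(W), 35(W); every one is W ⇒ L
n=37: can move to 36, which is L ⇒ W
n=38: can move to 19, which is L ⇒ W
n=39: can move to 13, which is L ⇒ W
n=40: can move to 36, which is L ⇒ W
L entries with 0 ≤ n ≤ 40: n = 0, 1, 4, 7, 9, 11, 13, 15, 17, 19, 23, 25, 28, 31, 36; that makes 15.

15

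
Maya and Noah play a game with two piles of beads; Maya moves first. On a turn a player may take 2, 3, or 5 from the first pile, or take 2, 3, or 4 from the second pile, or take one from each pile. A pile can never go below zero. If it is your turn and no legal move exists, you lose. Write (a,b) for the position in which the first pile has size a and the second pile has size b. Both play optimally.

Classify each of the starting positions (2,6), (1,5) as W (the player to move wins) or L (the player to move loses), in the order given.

(2,6): W, (1,5): L

Work bottom-up. With no move the player to move loses. Otherwise the position is W if at least one move leads to an L position for the opponent, and L if every move leads to a W.
No move ever increases a pile, so every position that can arise here has a ≤ 2 and b ≤ 6; it is enough to label the cells with 0 ≤ a ≤ 2 and 0 ≤ b ≤ 6.
Every move lowers a or b (never raises either), so fill the grid row by row in increasing a, and left to right within a row: each cell's successors are then already labelled.
      b=0  b=1  b=2  b=3  b=4  b=5  b=6
a=0:    L    L    W    W    W    W    L
a=1:    L    W    W    W    W    L    L
a=2:    W    W    L    L    W    W    W
Cells with no legal move (terminal, hence L): (0,0), (0,1), (1,0).
The remaining L cells, each justified by listing all of its moves:
(0,6): L (options (0,4)(W), (0,3)(W), (0,2)(W) are all W)
(1,5): L (options (1,3)(W), (1,2)(W), (1,1)(W), (0,4)(W) are all W)
(1,6): L (options (1,4)(W), (1,3)(W), (1,2)(W), (0,5)(W) are all W)
(2,2): L (options (0,2)(W), (2,0)(W), (1,1)(W) are all W)
(2,3): L (options (0,3)(W), (2,1)(W), (2,0)(W), (1,2)(W) are all W)
Every other cell has at least one move into one of the L cells above, so it is W.
(2,6): the move to (0,6) reaches an L cell, so W
(1,5): one of the L cells justified above, so L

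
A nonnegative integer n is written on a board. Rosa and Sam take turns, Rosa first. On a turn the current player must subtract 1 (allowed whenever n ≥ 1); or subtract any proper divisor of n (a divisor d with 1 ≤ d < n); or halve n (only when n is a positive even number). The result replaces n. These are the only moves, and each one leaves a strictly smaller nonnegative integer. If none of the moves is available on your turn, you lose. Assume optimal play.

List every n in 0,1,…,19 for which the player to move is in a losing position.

0, 2, 5, 7, 9, 11, 13, 15, 17, 19

Positions with no move are L. A position that does have a move is losing for the player to move precisely when every available move leads to a winning position for the opponent. Fill in the labels:
n=0: no move → L
n=1: can move to 0, which is L ⇒ W
n=2: the only move is to 1(W), a W ⇒ L
n=3: can move to 2, which is L ⇒ W
n=4: can move to 2, which is L ⇒ W
n=5: the only move is to 4(W), a W ⇒ L
n=6: can move to 5, which is L ⇒ W
n=7: the only move is to 6(W), a W ⇒ L
n=8: can move to 7, which is L ⇒ W
n=9: moves to 6(W), 8(W); every one is W ⇒ L
n=10: can move to 5, which is L ⇒ W
n=11: the only move is to 10(W), a W ⇒ L
n=12: can move to 9, which is L ⇒ W
n=13: the only move is to 12(W), a W ⇒ L
n=14: can move to 7, which is L ⇒ W
n=15: moves to 10(W), 12(W), 14(W); every one is W ⇒ L
n=16: can move to 15, which is L ⇒ W
n=17: the only move is to 16(W), a W ⇒ L
n=18: can move to 9, which is L ⇒ W
n=19: the only move is to 18(W), a W ⇒ L
The losing starting values of n are exactly the entries labelled L in this table (10 of them).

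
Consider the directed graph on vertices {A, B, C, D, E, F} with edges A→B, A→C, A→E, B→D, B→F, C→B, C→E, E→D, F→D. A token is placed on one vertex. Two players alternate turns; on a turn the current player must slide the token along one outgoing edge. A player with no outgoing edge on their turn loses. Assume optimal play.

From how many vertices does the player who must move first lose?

Use the standard recursion: the mover loses at a terminal position; elsewhere, the mover wins exactly when some move hands the opponent an L position.
Every edge goes from a vertex to one that appears earlier in the order D, F, E, B, C, A, so processing vertices in that order labels each vertex after all of its successors.
D: no outgoing edge → L
F: reaches L-position D → W
E: reaches L-position D → W
B: reaches L-position D → W
C: only reaches B(W), E(W), all W → L
A: reaches L-position C → W
The L vertices are C, D; that is 2 in all.

2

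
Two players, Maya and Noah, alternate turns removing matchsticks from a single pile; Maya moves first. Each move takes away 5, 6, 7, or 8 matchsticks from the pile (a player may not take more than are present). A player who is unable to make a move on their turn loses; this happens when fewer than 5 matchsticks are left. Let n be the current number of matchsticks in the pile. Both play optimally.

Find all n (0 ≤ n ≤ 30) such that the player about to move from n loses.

0, 1, 2, 3, 4, 13, 14, 15, 16, 17, 26, 27, 28, 29, 30

Build the W/L table. Terminal = L. A non-terminal position is W if it has a move to some L; otherwise it is L.
n=0: no move → L
n=1: no move → L
n=2: no move → L
n=3: no move → L
n=4: no move → L
n=5: reaches L-position 0 → W
n=6: reaches L-position 1 → W
n=7: reaches L-position 2 → W
n=8: reaches L-position 3 → W
n=9: reaches L-position 4 → W
n=10: reaches L-position 4 → W
n=11: reaches L-position 4 → W
n=12: reaches L-position 4 → W
n=13: only reaches 8(W), 7(W), 6(W), 5(W), all W → L
n=14: only reaches 9(W), 8(W), 7(W), 6(W), all W → L
n=15: only reaches 10(W), 9(W), 8(W), 7(W), all W → L
n=16: only reaches 11(W), 10(W), 9(W), 8(W), all W → L
n=17: only reaches 12(W), 11(W), 10(W), 9(W), all W → L
n=18: reaches L-position 13 → W
n=19: reaches L-position 14 → W
n=20: reaches L-position 15 → W
n=21: reaches L-position 16 → W
n=22: reaches L-position 17 → W
n=23: reaches L-position 17 → W
n=24: reaches L-position 17 → W
n=25: reaches L-position 17 → W
n=26: only reaches 21(W), 20(W), 19(W), 18(W), all W → L
n=27: only reaches 22(W), 21(W), 20(W), 19(W), all W → L
n=28: only reaches 23(W), 22(W), 21(W), 20(W), all W → L
n=29: only reaches 24(W), 23(W), 22(W), 21(W), all W → L
n=30: only reaches 25(W), 24(W), 23(W), 22(W), all W → L
Reading off the rows marked L gives the requested list; there are 15 such values of n.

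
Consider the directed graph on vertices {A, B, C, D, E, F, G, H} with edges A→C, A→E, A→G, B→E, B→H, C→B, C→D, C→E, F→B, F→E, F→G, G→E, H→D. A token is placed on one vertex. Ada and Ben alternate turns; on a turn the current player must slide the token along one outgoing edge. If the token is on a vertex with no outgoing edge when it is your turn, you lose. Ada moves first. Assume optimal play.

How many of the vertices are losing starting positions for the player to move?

2

Work bottom-up. With no move the player to move loses. Otherwise the position is W if at least one move leads to an L position for the opponent, and L if every move leads to a W.
Every edge goes from a vertex to one that appears earlier in the order E, D, H, B, C, G, A, F, so processing vertices in that order labels each vertex after all of its successors.
E: no outgoing edge → L
D: no outgoing edge → L
H: →D(L), so W
B: →E(L), so W
C: →D(L), so W
G: →E(L), so W
A: →E(L), so W
F: →E(L), so W
The L vertices are D, E; that is 2 in all.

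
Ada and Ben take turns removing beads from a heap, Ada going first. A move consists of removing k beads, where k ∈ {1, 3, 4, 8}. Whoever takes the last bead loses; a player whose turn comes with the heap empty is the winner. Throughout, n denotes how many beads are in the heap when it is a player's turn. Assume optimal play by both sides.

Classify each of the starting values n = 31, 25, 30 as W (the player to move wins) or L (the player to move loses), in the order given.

31: L, 25: W, 30: W

Build the W/L table. Terminal = W. A non-terminal position is W if it has a move to some L; otherwise it is L.
n=0: no move; the opponent has just taken the last bead and therefore loses → W
n=1: only reaches 0(W), which is W → L
n=2: reaches L-position 1 → W
n=3: only reaches 2(W), 0(W), all W → L
n=4: reaches L-position 3 → W
n=5: reaches L-position 1 → W
n=6: reaches L-position 3 → W
n=7: reaches L-position 3 → W
n=8: only reaches 7(W), 5(W), 4(W), 0(W), all W → L
n=9: reaches L-position 8 → W
n=10: only reaches 9(W), 7(W), 6(W), 2(W), all W → L
n=11: reaches L-position 10 → W
n=12: reaches L-position 8 → W
n=13: reaches L-position 10 → W
n=14: reaches L-position 10 → W
n=15: only reaches 14(W), 12(W), 11(W), 7(W), all W → L
n=16: reaches L-position 15 → W
n=17: only reaches 16(W), 14(W), 13(W), 9(W), all W → L
n=18: reaches L-position 17 → W
n=19: reaches L-position 15 → W
n=20: reaches L-position 17 → W
n=21: reaches L-position 17 → W
n=22: only reaches 21(W), 19(W), 18(W), 14(W), all W → L
n=23: reaches L-position 22 → W
n=24: only reaches 23(W), 21(W), 20(W), 16(W), all W → L
n=25: reaches L-position 24 → W
n=26: reaches L-position 22 → W
n=27: reaches L-position 24 → W
n=28: reaches L-position 24 → W
n=29: only reaches 28(W), 26(W), 25(W), 21(W), all W → L
n=30: reaches L-position 29 → W
n=31: only reaches 30(W), 28(W), 27(W), 23(W), all W → L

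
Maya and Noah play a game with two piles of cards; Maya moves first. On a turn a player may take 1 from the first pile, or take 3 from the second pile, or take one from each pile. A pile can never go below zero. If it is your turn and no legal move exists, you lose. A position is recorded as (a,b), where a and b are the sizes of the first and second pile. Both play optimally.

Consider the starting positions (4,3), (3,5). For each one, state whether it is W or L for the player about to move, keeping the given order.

(4,3): W, (3,5): L

Compute win/loss labels from the base case upward. A position with no move is L. Any other position is W if it can reach an L in one move, else L.
No move ever increases a pile, so every position that can arise here has a ≤ 4 and b ≤ 5; it is enough to label the cells with 0 ≤ a ≤ 4 and 0 ≤ b ≤ 5.
Every move lowers a or b (never raises either), so fill the grid row by row in increasing a, and left to right within a row: each cell's successors are then already labelled.
      b=0  b=1  b=2  b=3  b=4  b=5
a=0:    L    L    L    W    W    W
a=1:    W    W    W    W    L    L
a=2:    L    L    L    W    W    W
a=3:    W    W    W    W    L    L
a=4:    L    L    L    W    W    W
Cells with no legal move (terminal, hence L): (0,0), (0,1), (0,2).
The remaining L cells, each justified by listing all of its moves:
(1,4): only reaches (0,4)(W), (1,1)(W), (0,3)(W), all W → L
(1,5): only reaches (0,5)(W), (1,2)(W), (0,4)(W), all W → L
(2,0): only reaches (1,0)(W), which is W → L
(2,1): only reaches (1,1)(W), (1,0)(W), all W → L
(2,2): only reaches (1,2)(W), (1,1)(W), all W → L
(3,4): only reaches (2,4)(W), (3,1)(W), (2,3)(W), all W → L
(3,5): only reaches (2,5)(W), (3,2)(W), (2,4)(W), all W → L
(4,0): only reaches (3,0)(W), which is W → L
(4,1): only reaches (3,1)(W), (3,0)(W), all W → L
(4,2): only reaches (3,2)(W), (3,1)(W), all W → L
Every other cell has at least one move into one of the L cells above, so it is W.
(4,3): the move to (4,0) reaches an L cell, so W
(3,5): one of the L cells justified above, so L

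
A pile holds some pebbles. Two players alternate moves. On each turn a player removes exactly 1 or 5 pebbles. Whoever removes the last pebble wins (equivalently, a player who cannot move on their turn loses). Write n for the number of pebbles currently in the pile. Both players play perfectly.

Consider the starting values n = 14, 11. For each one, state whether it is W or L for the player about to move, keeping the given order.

14: L, 11: W

Classify positions by backward induction: terminal positions (no move available) are L. From any other position, the mover wins iff some move reaches an L.
n=0: no move → L
n=1: W (go to 0, an L position)
n=2: L (sole option 1(W) is W)
n=3: W (go to 2, an L position)
n=4: L (sole option 3(W) is W)
n=5: W (go to 4, an L position)
n=6: L (options 5(W), 1(W) are all W)
n=7: W (go to 6, an L position)
n=8: L (options 7(W), 3(W) are all W)
n=9: W (go to 8, an L position)
n=10: L (options 9(W), 5(W) are all W)
n=11: W (go to 10, an L position)
n=12: L (options 11(W), 7(W) are all W)
n=13: W (go to 12, an L position)
n=14: L (options 13(W), 9(W) are all W)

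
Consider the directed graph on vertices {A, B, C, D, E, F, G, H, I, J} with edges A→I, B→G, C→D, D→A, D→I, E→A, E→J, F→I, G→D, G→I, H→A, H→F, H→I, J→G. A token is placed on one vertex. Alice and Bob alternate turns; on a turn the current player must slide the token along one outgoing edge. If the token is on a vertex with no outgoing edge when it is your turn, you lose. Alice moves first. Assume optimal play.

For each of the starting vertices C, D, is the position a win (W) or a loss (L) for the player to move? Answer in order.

C: L, D: W

Use the standard recursion: the mover loses at a terminal position; elsewhere, the mover wins exactly when some move hands the opponent an L position.
Every edge goes from a vertex to one that appears earlier in the order I, A, F, D, G, B, J, C, E, H, so processing vertices in that order labels each vertex after all of its successors.
I: no outgoing edge → L
A: reaches L-position I → W
F: reaches L-position I → W
D: reaches L-position I → W
G: reaches L-position I → W
B: only reaches G(W), which is W → L
J: only reaches G(W), which is W → L
C: only reaches D(W), which is W → L
E: reaches L-position J → W
H: reaches L-position I → W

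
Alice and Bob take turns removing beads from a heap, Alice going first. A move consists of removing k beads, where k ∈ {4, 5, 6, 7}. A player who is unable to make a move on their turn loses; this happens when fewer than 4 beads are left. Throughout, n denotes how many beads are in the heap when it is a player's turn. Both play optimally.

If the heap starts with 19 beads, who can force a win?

Alice wins.

Work bottom-up. With no move the player to move loses. Otherwise the position is W if at least one move leads to an L position for the opponent, and L if every move leads to a W.
n=0: no move → L
n=1: no move → L
n=2: no move → L
n=3: no move → L
n=4: reaches L-position 0 → W
n=5: reaches L-position 1 → W
n=6: reaches L-position 2 → W
n=7: reaches L-position 3 → W
n=8: reaches L-position 3 → W
n=9: reaches L-position 3 → W
n=10: reaches L-position 3 → W
n=11: only reaches 7(W), 6(W), 5(W), 4(W), all W → L
n=12: only reaches 8(W), 7(W), 6(W), 5(W), all W → L
n=13: only reaches 9(W), 8(W), 7(W), 6(W), all W → L
n=14: only reaches 10(W), 9(W), 8(W), 7(W), all W → L
n=15: reaches L-position 11 → W
n=16: reaches L-position 12 → W
n=17: reaches L-position 13 → W
n=18: reaches L-position 14 → W
n=19: reaches L-position 14 → W
The starting position 19 is W: Alice should remove 5, leaving 14, handing over an L position.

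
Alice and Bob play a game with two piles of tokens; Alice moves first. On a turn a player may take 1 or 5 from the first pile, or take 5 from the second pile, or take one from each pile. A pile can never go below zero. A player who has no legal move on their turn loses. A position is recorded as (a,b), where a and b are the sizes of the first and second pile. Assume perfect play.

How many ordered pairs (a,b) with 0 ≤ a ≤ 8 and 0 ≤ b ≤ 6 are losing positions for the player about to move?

29

Compute win/loss labels from the base case upward. A position with no move is L. Any other position is W if it can reach an L in one move, else L.
Every move lowers a or b (never raises either), so fill the grid row by row in increasing a, and left to right within a row: each cell's successors are then already labelled.
      b=0  b=1  b=2  b=3  b=4  b=5  b=6
a=0:    L    L    L    L    L    W    W
a=1:    W    W    W    W    W    W    L
a=2:    L    L    L    L    L    W    W
a=3:    W    W    W    W    W    W    L
a=4:    L    L    L    L    L    W    W
a=5:    W    W    W    W    W    W    L
a=6:    L    L    L    L    L    W    W
a=7:    W    W    W    W    W    W    L
a=8:    L    L    L    L    L    W    W
Cells with no legal move (terminal, hence L): (0,0), (0,1), (0,2), (0,3), (0,4).
The remaining L cells, each justified by listing all of its moves:
(1,6): →(0,6)(W), (1,1)(W), (0,5)(W) — all W, so L
(2,0): →(1,0)(W) only, which is W, so L
(2,1): →(1,1)(W), (1,0)(W) — all W, so L
(2,2): →(1,2)(W), (1,1)(W) — all W, so L
(2,3): →(1,3)(W), (1,2)(W) — all W, so L
(2,4): →(1,4)(W), (1,3)(W) — all W, so L
(3,6): →(2,6)(W), (3,1)(W), (2,5)(W) — all W, so L
(4,0): →(3,0)(W) only, which is W, so L
(4,1): →(3,1)(W), (3,0)(W) — all W, so L
(4,2): →(3,2)(W), (3,1)(W) — all W, so L
(4,3): →(3,3)(W), (3,2)(W) — all W, so L
(4,4): →(3,4)(W), (3,3)(W) — all W, so L
(5,6): →(4,6)(W), (0,6)(W), (5,1)(W), (4,5)(W) — all W, so L
(6,0): →(5,0)(W), (1,0)(W) — all W, so L
(6,1): →(5,1)(W), (1,1)(W), (5,0)(W) — all W, so L
(6,2): →(5,2)(W), (1,2)(W), (5,1)(W) — all W, so L
(6,3): →(5,3)(W), (1,3)(W), (5,2)(W) — all W, so L
(6,4): →(5,4)(W), (1,4)(W), (5,3)(W) — all W, so L
(7,6): →(6,6)(W), (2,6)(W), (7,1)(W), (6,5)(W) — all W, so L
(8,0): →(7,0)(W), (3,0)(W) — all W, so L
(8,1): →(7,1)(W), (3,1)(W), (7,0)(W) — all W, so L
(8,2): →(7,2)(W), (3,2)(W), (7,1)(W) — all W, so L
(8,3): →(7,3)(W), (3,3)(W), (7,2)(W) — all W, so L
(8,4): →(7,4)(W), (3,4)(W), (7,3)(W) — all W, so L
Every other cell has at least one move into one of the L cells above, so it is W.
L cells per row: a=0: 5, a=1: 1, a=2: 5, a=3: 1, a=4: 5, a=5: 1, a=6: 5, a=7: 1, a=8: 5; total 29.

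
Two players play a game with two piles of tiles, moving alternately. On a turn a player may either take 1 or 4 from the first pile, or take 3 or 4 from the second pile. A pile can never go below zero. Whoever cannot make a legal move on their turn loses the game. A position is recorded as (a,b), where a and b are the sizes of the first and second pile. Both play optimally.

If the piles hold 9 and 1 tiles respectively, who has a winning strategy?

Positions with no move are L. A position that does have a move is losing for the player to move precisely when every available move leads to a winning position for the opponent. Fill in the labels:
No move ever increases a pile, so every position that can arise here has a ≤ 9 and b ≤ 1; it is enough to label the cells with 0 ≤ a ≤ 9 and 0 ≤ b ≤ 1.
Every move lowers a or b (never raises either), so fill the grid row by row in increasing a, and left to right within a row: each cell's successors are then already labelled.
      b=0  b=1
a=0:    L    L
a=1:    W    W
a=2:    L    L
a=3:    W    W
a=4:    W    W
a=5:    L    L
a=6:    W    W
a=7:    L    L
a=8:    W    W
a=9:    W    W
Cells with no legal move (terminal, hence L): (0,0), (0,1).
The remaining L cells, each justified by listing all of its moves:
(2,0): L (sole option (1,0)(W) is W)
(2,1): L (sole option (1,1)(W) is W)
(5,0): L (options (4,0)(W), (1,0)(W) are all W)
(5,1): L (options (4,1)(W), (1,1)(W) are all W)
(7,0): L (options (6,0)(W), (3,0)(W) are all W)
(7,1): L (options (6,1)(W), (3,1)(W) are all W)
Every other cell has at least one move into one of the L cells above, so it is W.
The starting position (9,1) is W: the player to move should move to (5,1), handing over an L position.

The first player wins.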